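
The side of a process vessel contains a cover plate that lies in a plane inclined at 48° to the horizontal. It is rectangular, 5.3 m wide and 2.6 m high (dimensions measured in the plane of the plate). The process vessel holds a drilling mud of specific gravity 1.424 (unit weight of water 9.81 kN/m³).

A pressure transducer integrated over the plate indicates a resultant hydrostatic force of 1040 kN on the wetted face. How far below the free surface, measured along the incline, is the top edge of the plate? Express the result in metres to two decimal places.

γ = 1.424 × 9.81 = 13.96944 kN/m³.
A = 5.3 × 2.6 = 13.78 m².
From F = γ·h_c·A, the centroid depth is h_c = 1040/(13.96944 × 13.78) = 5.40263 m.
Let θ = 48° be the plate's angle to the horizontal; measure y along the incline from where the plane meets the free surface. Vertical depth h = y·sinθ with sinθ = 0.743145.
Along the incline, y_c = h_c/sinθ = 5.40263/0.743145 = 7.26995 m.
The centroid lies 2.6/2 = 1.3 m below the top edge, so the top edge sits at y_top = 7.26995 − 1.3 = 5.96995 m along the incline.

y_top ≈ 5.97 m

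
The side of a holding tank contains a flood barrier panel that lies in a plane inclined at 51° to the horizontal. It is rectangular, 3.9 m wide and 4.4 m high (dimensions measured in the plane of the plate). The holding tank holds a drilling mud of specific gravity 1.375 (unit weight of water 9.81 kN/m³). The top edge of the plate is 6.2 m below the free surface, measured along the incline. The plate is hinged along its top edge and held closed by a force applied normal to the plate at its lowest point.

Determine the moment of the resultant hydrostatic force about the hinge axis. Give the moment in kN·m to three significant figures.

γ = 1.375 × 9.81 = 13.48875 kN/m³.
Let θ = 51° be the plate's angle to the horizontal; measure y along the incline from where the plane meets the free surface. Vertical depth h = y·sinθ with sinθ = 0.777146.
The centroid lies 4.4/2 = 2.2 m below the top edge, so y_c = 6.2 + 2.2 = 8.4 m and h_c = 8.4 × 0.777146 = 6.52803 m.
A = 3.9 × 4.4 = 17.16 m².
Resultant F = γ·h_c·A = 13.48875 × 6.52803 × 17.16 = 1511.02 kN.
I_c = b·h³/12 = 3.9 × 4.4³/12 = 27.6848 m⁴.
Centre of pressure: y_p = y_c + I_c/(y_c·A) = 8.4 + 27.6848/(8.4 × 17.16) = 8.4 + 0.192063 = 8.59206 m along the plane.
The resultant acts 2.2 + 0.192063 = 2.39206 m (along the plate) below the hinge at the top edge, so the moment about the hinge is M = F × 2.39206 = 1511.02 × 2.39206 = 3614.45 kN·m.

M ≈ 3610 kN·m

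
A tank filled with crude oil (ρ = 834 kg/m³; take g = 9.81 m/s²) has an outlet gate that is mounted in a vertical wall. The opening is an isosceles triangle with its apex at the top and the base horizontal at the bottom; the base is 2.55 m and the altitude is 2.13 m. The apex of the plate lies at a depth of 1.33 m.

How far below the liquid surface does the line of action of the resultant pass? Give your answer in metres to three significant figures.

h_p = 2.84 m

γ = ρg = 834 × 9.81 / 1000 = 8.18154 kN/m³.
With the apex up, the centroid sits 2h/3 = 2 × 2.13/3 = 1.42 m below the apex, so the centroid depth is h_c = 1.33 + 1.42 = 2.75 m.
A = ½ × 2.55 × 2.13 = 2.71575 m².
Resultant F = γ·h_c·A = 8.18154 × 2.75 × 2.71575 = 61.1023 kN.
I_c = b·h³/36 = 2.55 × 2.13³/36 = 0.684505 m⁴.
Centre of pressure: y_p = y_c + I_c/(y_c·A) = 2.75 + 0.684505/(2.75 × 2.71575) = 2.75 + 0.0916546 = 2.84165 m along the plane.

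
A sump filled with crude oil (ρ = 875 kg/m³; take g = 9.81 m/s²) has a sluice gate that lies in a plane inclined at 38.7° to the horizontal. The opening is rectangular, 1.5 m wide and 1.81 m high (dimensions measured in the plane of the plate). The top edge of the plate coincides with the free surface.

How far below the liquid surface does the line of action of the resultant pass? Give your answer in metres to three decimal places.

h_p = 0.754 m

γ = ρg = 875 × 9.81 / 1000 = 8.58375 kN/m³.
Let θ = 38.7° be the plate's angle to the horizontal; measure y along the incline from where the plane meets the free surface. Vertical depth h = y·sinθ with sinθ = 0.625243.
The centroid lies 1.81/2 = 0.905 m below the top edge, so y_c = 0.905 m and h_c = 0.905 × 0.625243 = 0.565845 m.
A = 1.5 × 1.81 = 2.715 m².
Resultant F = γ·h_c·A = 8.58375 × 0.565845 × 2.715 = 13.187 kN.
I_c = b·h³/12 = 1.5 × 1.81³/12 = 0.741218 m⁴.
Centre of pressure: y_p = y_c + I_c/(y_c·A) = 0.905 + 0.741218/(0.905 × 2.715) = 0.905 + 0.301667 = 1.20667 m along the plane.
Vertically, h_p = y_p·sinθ = 1.20667 × 0.625243 = 0.754462 m.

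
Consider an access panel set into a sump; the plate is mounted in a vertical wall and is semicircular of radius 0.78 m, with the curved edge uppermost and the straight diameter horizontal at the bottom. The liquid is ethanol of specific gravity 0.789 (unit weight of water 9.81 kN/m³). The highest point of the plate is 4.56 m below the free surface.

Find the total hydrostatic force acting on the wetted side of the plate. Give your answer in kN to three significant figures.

γ = 0.789 × 9.81 = 7.74009 kN/m³.
The centroid lies 4r/(3π) = 0.331042 m above the diameter, so r − 4r/(3π) = 0.78 − 0.331042 = 0.448958 m below the topmost point, so the centroid depth is h_c = 4.56 + 0.448958 = 5.00896 m.
A = πr²/2 = π × 0.78²/2 = 0.955672 m².
Resultant F = γ·h_c·A = 7.74009 × 5.00896 × 0.955672 = 37.0512 kN.

F ≈ 37.1 kN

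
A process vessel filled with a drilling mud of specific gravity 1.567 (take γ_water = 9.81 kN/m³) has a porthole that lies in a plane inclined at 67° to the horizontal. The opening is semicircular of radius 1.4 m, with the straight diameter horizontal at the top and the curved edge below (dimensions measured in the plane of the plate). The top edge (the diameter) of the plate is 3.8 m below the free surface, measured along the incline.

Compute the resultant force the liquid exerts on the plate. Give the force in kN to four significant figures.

γ = 1.567 × 9.81 = 15.37227 kN/m³.
Let θ = 67° be the plate's angle to the horizontal; measure y along the incline from where the plane meets the free surface. Vertical depth h = y·sinθ with sinθ = 0.920505.
The centroid of a semicircle lies 4r/(3π) = 0.594178 m from the diameter, here below the top edge, so y_c = 3.8 + 0.594178 = 4.39418 m and h_c = 4.39418 × 0.920505 = 4.04486 m.
A = πr²/2 = π × 1.4²/2 = 3.07876 m².
Resultant F = γ·h_c·A = 15.37227 × 4.04486 × 3.07876 = 191.433 kN.

F ≈ 191.4 kN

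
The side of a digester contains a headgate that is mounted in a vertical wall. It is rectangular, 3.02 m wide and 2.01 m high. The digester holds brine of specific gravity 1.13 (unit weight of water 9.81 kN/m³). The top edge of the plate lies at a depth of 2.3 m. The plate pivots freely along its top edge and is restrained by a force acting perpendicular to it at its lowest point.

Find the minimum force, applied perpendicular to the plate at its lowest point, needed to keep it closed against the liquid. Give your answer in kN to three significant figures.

P ≈ 122 kN

γ = 1.13 × 9.81 = 11.0853 kN/m³.
The centroid lies 2.01/2 = 1.005 m below the top edge, so the centroid depth is h_c = 2.3 + 1.005 = 3.305 m.
A = 3.02 × 2.01 = 6.0702 m².
Resultant F = γ·h_c·A = 11.0853 × 3.305 × 6.0702 = 222.393 kN.
I_c = b·h³/12 = 3.02 × 2.01³/12 = 2.04368 m⁴.
Centre of pressure: y_p = y_c + I_c/(y_c·A) = 3.305 + 2.04368/(3.305 × 6.0702) = 3.305 + 0.101868 = 3.40687 m along the plane.
The resultant acts 1.005 + 0.101868 = 1.10687 m (along the plate) below the hinge at the top edge, so the moment about the hinge is M = F × 1.10687 = 222.393 × 1.10687 = 246.16 kN·m.
A normal force at the bottom, 2.01 m from the hinge, must supply this moment: P = 246.16/2.01 = 122.468 kN.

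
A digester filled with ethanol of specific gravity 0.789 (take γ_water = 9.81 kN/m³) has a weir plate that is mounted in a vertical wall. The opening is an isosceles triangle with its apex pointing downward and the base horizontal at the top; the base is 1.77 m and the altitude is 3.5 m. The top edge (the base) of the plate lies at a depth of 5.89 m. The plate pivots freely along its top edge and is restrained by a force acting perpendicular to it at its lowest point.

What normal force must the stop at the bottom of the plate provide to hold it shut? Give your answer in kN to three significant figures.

P ≈ 61.1 kN

γ = 0.789 × 9.81 = 7.74009 kN/m³.
With the apex down, the centroid sits h/3 = 3.5/3 = 1.16667 m below the base (the top edge), so the centroid depth is h_c = 5.89 + 1.16667 = 7.05667 m.
A = ½ × 1.77 × 3.5 = 3.0975 m².
Resultant F = γ·h_c·A = 7.74009 × 7.05667 × 3.0975 = 169.183 kN.
I_c = b·h³/36 = 1.77 × 3.5³/36 = 2.10802 m⁴.
Centre of pressure: y_p = y_c + I_c/(y_c·A) = 7.05667 + 2.10802/(7.05667 × 3.0975) = 7.05667 + 0.0964414 = 7.15311 m along the plane.
The resultant acts 1.16667 + 0.0964414 = 1.26311 m (along the plate) below the hinge at the top edge, so the moment about the hinge is M = F × 1.26311 = 169.183 × 1.26311 = 213.697 kN·m.
A normal force at the bottom, 3.5 m from the hinge, must supply this moment: P = 213.697/3.5 = 61.0563 kN.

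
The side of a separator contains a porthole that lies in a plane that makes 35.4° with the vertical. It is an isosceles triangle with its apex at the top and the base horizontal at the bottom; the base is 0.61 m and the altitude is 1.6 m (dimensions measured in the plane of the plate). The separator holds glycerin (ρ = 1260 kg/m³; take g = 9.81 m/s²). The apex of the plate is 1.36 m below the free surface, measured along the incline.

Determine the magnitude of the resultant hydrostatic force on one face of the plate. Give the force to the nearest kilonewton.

F ≈ 12 kN

γ = ρg = 1260 × 9.81 / 1000 = 12.3606 kN/m³.
The plate makes 35.4° with the vertical, i.e. θ = 90° − 35.4° = 54.6° to the horizontal. Measuring y along the incline from the free-surface line, vertical depth h = y·sinθ with sinθ = 0.815128.
With the apex up, the centroid sits 2h/3 = 2 × 1.6/3 = 1.06667 m below the apex, so y_c = 1.36 + 1.06667 = 2.42667 m and h_c = 2.42667 × 0.815128 = 1.97805 m.
A = ½ × 0.61 × 1.6 = 0.488 m².
Resultant F = γ·h_c·A = 12.3606 × 1.97805 × 0.488 = 11.9315 kN.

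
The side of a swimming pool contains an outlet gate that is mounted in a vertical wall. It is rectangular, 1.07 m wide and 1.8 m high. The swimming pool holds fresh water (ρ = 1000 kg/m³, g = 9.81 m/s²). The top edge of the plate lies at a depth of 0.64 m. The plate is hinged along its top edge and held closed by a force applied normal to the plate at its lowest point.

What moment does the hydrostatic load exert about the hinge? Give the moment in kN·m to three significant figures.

M ≈ 31.3 kN·m

γ = ρg = 1000 × 9.81 = 9810 N/m³ = 9.81 kN/m³.
The centroid lies 1.8/2 = 0.9 m below the top edge, so the centroid depth is h_c = 0.64 + 0.9 = 1.54 m.
A = 1.07 × 1.8 = 1.926 m².
Resultant F = γ·h_c·A = 9.81 × 1.54 × 1.926 = 29.0969 kN.
I_c = b·h³/12 = 1.07 × 1.8³/12 = 0.52002 m⁴.
Centre of pressure: y_p = y_c + I_c/(y_c·A) = 1.54 + 0.52002/(1.54 × 1.926) = 1.54 + 0.175325 = 1.71532 m along the plane.
The resultant acts 0.9 + 0.175325 = 1.07533 m (along the plate) below the hinge at the top edge, so the moment about the hinge is M = F × 1.07533 = 29.0969 × 1.07533 = 31.2888 kN·m.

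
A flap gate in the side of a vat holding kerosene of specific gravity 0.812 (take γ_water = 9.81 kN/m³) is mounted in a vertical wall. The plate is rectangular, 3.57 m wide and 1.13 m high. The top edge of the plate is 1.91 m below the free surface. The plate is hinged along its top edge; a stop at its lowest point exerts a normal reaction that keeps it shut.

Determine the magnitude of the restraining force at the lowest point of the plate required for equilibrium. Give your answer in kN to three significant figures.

γ = 0.812 × 9.81 = 7.96572 kN/m³.
The centroid lies 1.13/2 = 0.565 m below the top edge, so the centroid depth is h_c = 1.91 + 0.565 = 2.475 m.
A = 3.57 × 1.13 = 4.0341 m².
Resultant F = γ·h_c·A = 7.96572 × 2.475 × 4.0341 = 79.5329 kN.
I_c = b·h³/12 = 3.57 × 1.13³/12 = 0.429262 m⁴.
Centre of pressure: y_p = y_c + I_c/(y_c·A) = 2.475 + 0.429262/(2.475 × 4.0341) = 2.475 + 0.0429933 = 2.51799 m along the plane.
The resultant acts 0.565 + 0.0429933 = 0.607993 m (along the plate) below the hinge at the top edge, so the moment about the hinge is M = F × 0.607993 = 79.5329 × 0.607993 = 48.3554 kN·m.
A normal force at the bottom, 1.13 m from the hinge, must supply this moment: P = 48.3554/1.13 = 42.7924 kN.

P ≈ 42.8 kN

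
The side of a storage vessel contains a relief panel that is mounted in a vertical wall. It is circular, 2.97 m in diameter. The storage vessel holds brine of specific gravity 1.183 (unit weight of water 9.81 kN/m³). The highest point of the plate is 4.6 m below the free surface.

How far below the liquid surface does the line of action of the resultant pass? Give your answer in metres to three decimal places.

γ = 1.183 × 9.81 = 11.60523 kN/m³.
The centroid is at the centre, 1.485 m below the top of the plate, so the centroid depth is h_c = 4.6 + 1.485 = 6.085 m.
A = π(1.485)² = 6.92792 m².
Resultant F = γ·h_c·A = 11.60523 × 6.085 × 6.92792 = 489.235 kN.
I_c = πr⁴/4 = π × 1.485⁴/4 = 3.8194 m⁴.
Centre of pressure: y_p = y_c + I_c/(y_c·A) = 6.085 + 3.8194/(6.085 × 6.92792) = 6.085 + 0.0906007 = 6.1756 m along the plane.

h_p = 6.176 m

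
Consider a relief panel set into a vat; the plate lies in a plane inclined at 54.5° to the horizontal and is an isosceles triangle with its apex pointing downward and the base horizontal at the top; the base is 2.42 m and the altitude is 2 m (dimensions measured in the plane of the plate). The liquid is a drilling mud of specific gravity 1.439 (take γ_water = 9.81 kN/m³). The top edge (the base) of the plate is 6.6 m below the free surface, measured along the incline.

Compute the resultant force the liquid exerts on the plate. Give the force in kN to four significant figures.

F ≈ 202.1 kN

γ = 1.439 × 9.81 = 14.11659 kN/m³.
Let θ = 54.5° be the plate's angle to the horizontal; measure y along the incline from where the plane meets the free surface. Vertical depth h = y·sinθ with sinθ = 0.814116.
With the apex down, the centroid sits h/3 = 2/3 = 0.666667 m below the base (the top edge), so y_c = 6.6 + 0.666667 = 7.26667 m and h_c = 7.26667 × 0.814116 = 5.91591 m.
A = ½ × 2.42 × 2 = 2.42 m².
Resultant F = γ·h_c·A = 14.11659 × 5.91591 × 2.42 = 202.1 kN.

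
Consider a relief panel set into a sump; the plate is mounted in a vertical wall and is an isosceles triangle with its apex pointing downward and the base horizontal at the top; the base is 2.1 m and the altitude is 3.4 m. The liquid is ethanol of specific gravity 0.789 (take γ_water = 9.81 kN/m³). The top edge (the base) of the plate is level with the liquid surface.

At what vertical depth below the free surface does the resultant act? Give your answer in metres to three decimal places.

h_p = 1.700 m

γ = 0.789 × 9.81 = 7.74009 kN/m³.
With the apex down, the centroid sits h/3 = 3.4/3 = 1.13333 m below the base (the top edge), so the centroid depth is h_c = 1.13333 m.
A = ½ × 2.1 × 3.4 = 3.57 m².
Resultant F = γ·h_c·A = 7.74009 × 1.13333 × 3.57 = 31.3163 kN.
I_c = b·h³/36 = 2.1 × 3.4³/36 = 2.29273 m⁴.
Centre of pressure: y_p = y_c + I_c/(y_c·A) = 1.13333 + 2.29273/(1.13333 × 3.57) = 1.13333 + 0.566668 = 1.7 m along the plane.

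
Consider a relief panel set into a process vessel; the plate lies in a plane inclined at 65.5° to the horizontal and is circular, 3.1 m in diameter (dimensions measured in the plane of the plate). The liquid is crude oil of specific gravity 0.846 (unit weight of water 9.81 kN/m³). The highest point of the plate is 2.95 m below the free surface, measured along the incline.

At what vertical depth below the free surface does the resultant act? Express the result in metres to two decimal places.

γ = 0.846 × 9.81 = 8.29926 kN/m³.
Let θ = 65.5° be the plate's angle to the horizontal; measure y along the incline from where the plane meets the free surface. Vertical depth h = y·sinθ with sinθ = 0.909961.
The centroid is at the centre, 1.55 m below the top of the plate, so y_c = 2.95 + 1.55 = 4.5 m and h_c = 4.5 × 0.909961 = 4.09482 m.
A = π(1.55)² = 7.54768 m².
Resultant F = γ·h_c·A = 8.29926 × 4.09482 × 7.54768 = 256.5 kN.
I_c = πr⁴/4 = π × 1.55⁴/4 = 4.53332 m⁴.
Centre of pressure: y_p = y_c + I_c/(y_c·A) = 4.5 + 4.53332/(4.5 × 7.54768) = 4.5 + 0.133472 = 4.63347 m along the plane.
Vertically, h_p = y_p·sinθ = 4.63347 × 0.909961 = 4.21628 m.

h_p = 4.22 m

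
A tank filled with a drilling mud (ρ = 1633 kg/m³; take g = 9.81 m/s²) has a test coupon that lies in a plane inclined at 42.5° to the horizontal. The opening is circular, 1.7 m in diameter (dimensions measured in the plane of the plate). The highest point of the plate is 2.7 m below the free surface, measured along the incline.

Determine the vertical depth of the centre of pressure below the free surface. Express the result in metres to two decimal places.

h_p = 2.43 m

γ = ρg = 1633 × 9.81 / 1000 = 16.01973 kN/m³.
Let θ = 42.5° be the plate's angle to the horizontal; measure y along the incline from where the plane meets the free surface. Vertical depth h = y·sinθ with sinθ = 0.675590.
The centroid is at the centre, 0.85 m below the top of the plate, so y_c = 2.7 + 0.85 = 3.55 m and h_c = 3.55 × 0.675590 = 2.39834 m.
A = π(0.85)² = 2.2698 m².
Resultant F = γ·h_c·A = 16.01973 × 2.39834 × 2.2698 = 87.2074 kN.
I_c = πr⁴/4 = π × 0.85⁴/4 = 0.409983 m⁴.
Centre of pressure: y_p = y_c + I_c/(y_c·A) = 3.55 + 0.409983/(3.55 × 2.2698) = 3.55 + 0.0508803 = 3.60088 m along the plane.
Vertically, h_p = y_p·sinθ = 3.60088 × 0.675590 = 2.43272 m.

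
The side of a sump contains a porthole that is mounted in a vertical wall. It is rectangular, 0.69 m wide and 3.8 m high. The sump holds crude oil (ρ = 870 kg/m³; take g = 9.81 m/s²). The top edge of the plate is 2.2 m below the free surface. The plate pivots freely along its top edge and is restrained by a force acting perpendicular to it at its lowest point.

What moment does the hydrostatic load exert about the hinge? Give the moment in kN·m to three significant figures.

M ≈ 201 kN·m

γ = ρg = 870 × 9.81 / 1000 = 8.5347 kN/m³.
The centroid lies 3.8/2 = 1.9 m below the top edge, so the centroid depth is h_c = 2.2 + 1.9 = 4.1 m.
A = 0.69 × 3.8 = 2.622 m².
Resultant F = γ·h_c·A = 8.5347 × 4.1 × 2.622 = 91.7497 kN.
I_c = b·h³/12 = 0.69 × 3.8³/12 = 3.15514 m⁴.
Centre of pressure: y_p = y_c + I_c/(y_c·A) = 4.1 + 3.15514/(4.1 × 2.622) = 4.1 + 0.293496 = 4.3935 m along the plane.
The resultant acts 1.9 + 0.293496 = 2.1935 m (along the plate) below the hinge at the top edge, so the moment about the hinge is M = F × 2.1935 = 91.7497 × 2.1935 = 201.253 kN·m.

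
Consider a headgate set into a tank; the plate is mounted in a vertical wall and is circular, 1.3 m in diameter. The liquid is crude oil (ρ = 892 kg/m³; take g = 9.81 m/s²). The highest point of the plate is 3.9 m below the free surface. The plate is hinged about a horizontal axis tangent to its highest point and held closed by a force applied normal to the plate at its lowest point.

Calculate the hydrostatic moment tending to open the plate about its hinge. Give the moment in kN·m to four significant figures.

γ = ρg = 892 × 9.81 / 1000 = 8.75052 kN/m³.
The centroid is at the centre, 0.65 m below the top of the plate, so the centroid depth is h_c = 3.9 + 0.65 = 4.55 m.
A = π(0.65)² = 1.32732 m².
Resultant F = γ·h_c·A = 8.75052 × 4.55 × 1.32732 = 52.8471 kN.
I_c = πr⁴/4 = π × 0.65⁴/4 = 0.140198 m⁴.
Centre of pressure: y_p = y_c + I_c/(y_c·A) = 4.55 + 0.140198/(4.55 × 1.32732) = 4.55 + 0.0232143 = 4.57321 m along the plane.
The resultant acts 0.65 + 0.0232143 = 0.673214 m (along the plate) below the hinge at the top edge, so the moment about the hinge is M = F × 0.673214 = 52.8471 × 0.673214 = 35.5774 kN·m.

M ≈ 35.58 kN·m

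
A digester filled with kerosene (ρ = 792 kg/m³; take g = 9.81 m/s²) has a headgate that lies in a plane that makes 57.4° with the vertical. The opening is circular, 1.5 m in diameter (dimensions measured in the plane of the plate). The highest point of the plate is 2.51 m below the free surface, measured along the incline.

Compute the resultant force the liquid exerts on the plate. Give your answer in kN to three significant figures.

γ = ρg = 792 × 9.81 / 1000 = 7.76952 kN/m³.
The plate makes 57.4° with the vertical, i.e. θ = 90° − 57.4° = 32.6° to the horizontal. Measuring y along the incline from the free-surface line, vertical depth h = y·sinθ with sinθ = 0.538771.
The centroid is at the centre, 0.75 m below the top of the plate, so y_c = 2.51 + 0.75 = 3.26 m and h_c = 3.26 × 0.538771 = 1.75639 m.
A = π(0.75)² = 1.76715 m².
Resultant F = γ·h_c·A = 7.76952 × 1.75639 × 1.76715 = 24.1151 kN.

F ≈ 24.1 kN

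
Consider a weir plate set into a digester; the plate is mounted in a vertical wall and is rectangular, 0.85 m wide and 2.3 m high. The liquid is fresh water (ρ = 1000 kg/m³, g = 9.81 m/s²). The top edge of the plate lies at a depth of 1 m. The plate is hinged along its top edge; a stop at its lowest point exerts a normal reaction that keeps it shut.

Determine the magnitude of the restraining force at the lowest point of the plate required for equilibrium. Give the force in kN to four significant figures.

P ≈ 24.29 kN

γ = ρg = 1000 × 9.81 = 9810 N/m³ = 9.81 kN/m³.
The centroid lies 2.3/2 = 1.15 m below the top edge, so the centroid depth is h_c = 1 + 1.15 = 2.15 m.
A = 0.85 × 2.3 = 1.955 m².
Resultant F = γ·h_c·A = 9.81 × 2.15 × 1.955 = 41.2339 kN.
I_c = b·h³/12 = 0.85 × 2.3³/12 = 0.861829 m⁴.
Centre of pressure: y_p = y_c + I_c/(y_c·A) = 2.15 + 0.861829/(2.15 × 1.955) = 2.15 + 0.205039 = 2.35504 m along the plane.
The resultant acts 1.15 + 0.205039 = 1.35504 m (along the plate) below the hinge at the top edge, so the moment about the hinge is M = F × 1.35504 = 41.2339 × 1.35504 = 55.8736 kN·m.
A normal force at the bottom, 2.3 m from the hinge, must supply this moment: P = 55.8736/2.3 = 24.2929 kN.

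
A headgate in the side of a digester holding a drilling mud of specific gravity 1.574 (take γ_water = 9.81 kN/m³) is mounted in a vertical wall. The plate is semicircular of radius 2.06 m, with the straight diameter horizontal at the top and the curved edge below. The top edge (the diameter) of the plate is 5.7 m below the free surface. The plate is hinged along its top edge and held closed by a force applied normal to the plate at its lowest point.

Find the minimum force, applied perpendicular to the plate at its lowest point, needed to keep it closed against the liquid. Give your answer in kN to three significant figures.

γ = 1.574 × 9.81 = 15.44094 kN/m³.
The centroid of a semicircle lies 4r/(3π) = 0.874291 m from the diameter, here below the top edge, so the centroid depth is h_c = 5.7 + 0.874291 = 6.57429 m.
A = πr²/2 = π × 2.06²/2 = 6.66583 m².
Resultant F = γ·h_c·A = 15.44094 × 6.57429 × 6.66583 = 676.67 kN.
I_c = (π/8 − 8/(9π))·r⁴ = 0.109757 × 2.06⁴ = 1.97652 m⁴.
Centre of pressure: y_p = y_c + I_c/(y_c·A) = 6.57429 + 1.97652/(6.57429 × 6.66583) = 6.57429 + 0.0451022 = 6.61939 m along the plane.
The resultant acts 0.874291 + 0.0451022 = 0.919393 m (along the plate) below the hinge at the top edge, so the moment about the hinge is M = F × 0.919393 = 676.67 × 0.919393 = 622.126 kN·m.
A normal force at the bottom, 2.06 m from the hinge, must supply this moment: P = 622.126/2.06 = 302.003 kN.

P ≈ 302 kN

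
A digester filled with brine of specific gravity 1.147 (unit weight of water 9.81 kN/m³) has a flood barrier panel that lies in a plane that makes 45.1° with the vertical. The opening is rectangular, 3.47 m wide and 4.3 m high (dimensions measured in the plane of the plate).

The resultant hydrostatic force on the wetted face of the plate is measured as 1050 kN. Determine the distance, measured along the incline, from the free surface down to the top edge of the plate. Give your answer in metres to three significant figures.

y_top ≈ 6.71 m

γ = 1.147 × 9.81 = 11.25207 kN/m³.
A = 3.47 × 4.3 = 14.921 m².
From F = γ·h_c·A, the centroid depth is h_c = 1050/(11.25207 × 14.921) = 6.25402 m.
The plate makes 45.1° with the vertical, i.e. θ = 90° − 45.1° = 44.9° to the horizontal. Measuring y along the incline from the free-surface line, vertical depth h = y·sinθ with sinθ = 0.705872.
Along the incline, y_c = h_c/sinθ = 6.25402/0.705872 = 8.85999 m.
The centroid lies 4.3/2 = 2.15 m below the top edge, so the top edge sits at y_top = 8.85999 − 2.15 = 6.70999 m along the incline.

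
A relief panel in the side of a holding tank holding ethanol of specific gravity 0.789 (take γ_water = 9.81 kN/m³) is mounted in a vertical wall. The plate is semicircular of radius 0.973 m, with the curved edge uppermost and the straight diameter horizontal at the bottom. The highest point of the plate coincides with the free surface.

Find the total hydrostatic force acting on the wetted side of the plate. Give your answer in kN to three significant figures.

γ = 0.789 × 9.81 = 7.74009 kN/m³.
The centroid lies 4r/(3π) = 0.412954 m above the diameter, so r − 4r/(3π) = 0.973 − 0.412954 = 0.560046 m below the topmost point, so the centroid depth is h_c = 0.560046 m.
A = πr²/2 = π × 0.973²/2 = 1.48712 m².
Resultant F = γ·h_c·A = 7.74009 × 0.560046 × 1.48712 = 6.44638 kN.

F ≈ 6.45 kN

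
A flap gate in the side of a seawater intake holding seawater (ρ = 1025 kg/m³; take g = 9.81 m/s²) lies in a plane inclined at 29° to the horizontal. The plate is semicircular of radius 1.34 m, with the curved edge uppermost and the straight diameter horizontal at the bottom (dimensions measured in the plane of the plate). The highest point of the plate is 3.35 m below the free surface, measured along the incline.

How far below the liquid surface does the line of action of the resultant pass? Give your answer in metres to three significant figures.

h_p = 2.01 m

γ = ρg = 1025 × 9.81 / 1000 = 10.05525 kN/m³.
Let θ = 29° be the plate's angle to the horizontal; measure y along the incline from where the plane meets the free surface. Vertical depth h = y·sinθ with sinθ = 0.484810.
The centroid lies 4r/(3π) = 0.568714 m above the diameter, so r − 4r/(3π) = 1.34 − 0.568714 = 0.771286 m below the topmost point, so y_c = 3.35 + 0.771286 = 4.12129 m and h_c = 4.12129 × 0.484810 = 1.99804 m.
A = πr²/2 = π × 1.34²/2 = 2.82052 m².
Resultant F = γ·h_c·A = 10.05525 × 1.99804 × 2.82052 = 56.6665 kN.
I_c = (π/8 − 8/(9π))·r⁴ = 0.109757 × 1.34⁴ = 0.353876 m⁴.
Centre of pressure: y_p = y_c + I_c/(y_c·A) = 4.12129 + 0.353876/(4.12129 × 2.82052) = 4.12129 + 0.0304431 = 4.15173 m along the plane.
Vertically, h_p = y_p·sinθ = 4.15173 × 0.484810 = 2.0128 m.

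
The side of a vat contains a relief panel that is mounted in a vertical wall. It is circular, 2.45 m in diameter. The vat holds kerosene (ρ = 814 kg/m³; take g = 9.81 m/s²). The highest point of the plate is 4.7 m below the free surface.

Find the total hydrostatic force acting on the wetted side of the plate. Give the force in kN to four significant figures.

γ = ρg = 814 × 9.81 / 1000 = 7.98534 kN/m³.
The centroid is at the centre, 1.225 m below the top of the plate, so the centroid depth is h_c = 4.7 + 1.225 = 5.925 m.
A = π(1.225)² = 4.71435 m².
Resultant F = γ·h_c·A = 7.98534 × 5.925 × 4.71435 = 223.051 kN.

F ≈ 223.1 kN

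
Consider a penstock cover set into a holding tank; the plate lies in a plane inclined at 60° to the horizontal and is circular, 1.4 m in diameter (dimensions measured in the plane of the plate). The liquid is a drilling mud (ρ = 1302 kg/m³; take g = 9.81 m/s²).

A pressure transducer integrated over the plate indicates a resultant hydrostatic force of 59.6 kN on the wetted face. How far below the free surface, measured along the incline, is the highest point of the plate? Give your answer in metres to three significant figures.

y_top ≈ 2.80 m

γ = ρg = 1302 × 9.81 / 1000 = 12.77262 kN/m³.
A = π(0.7)² = 1.53938 m².
From F = γ·h_c·A, the centroid depth is h_c = 59.6/(12.77262 × 1.53938) = 3.03124 m.
Let θ = 60° be the plate's angle to the horizontal; measure y along the incline from where the plane meets the free surface. Vertical depth h = y·sinθ with sinθ = 0.866025.
Along the incline, y_c = h_c/sinθ = 3.03124/0.866025 = 3.50018 m.
The centroid is at the centre, 0.7 m below the top of the plate, so the highest point sits at y_top = 3.50018 − 0.7 = 2.80018 m along the incline.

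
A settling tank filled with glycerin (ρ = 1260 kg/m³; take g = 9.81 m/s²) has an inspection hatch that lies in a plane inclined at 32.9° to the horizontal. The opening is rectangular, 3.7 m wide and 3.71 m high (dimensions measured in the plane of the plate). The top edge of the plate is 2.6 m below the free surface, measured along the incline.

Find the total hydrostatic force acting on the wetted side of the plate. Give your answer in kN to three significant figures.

F ≈ 411 kN

γ = ρg = 1260 × 9.81 / 1000 = 12.3606 kN/m³.
Let θ = 32.9° be the plate's angle to the horizontal; measure y along the incline from where the plane meets the free surface. Vertical depth h = y·sinθ with sinθ = 0.543174.
The centroid lies 3.71/2 = 1.855 m below the top edge, so y_c = 2.6 + 1.855 = 4.455 m and h_c = 4.455 × 0.543174 = 2.41984 m.
A = 3.7 × 3.71 = 13.727 m².
Resultant F = γ·h_c·A = 12.3606 × 2.41984 × 13.727 = 410.584 kN.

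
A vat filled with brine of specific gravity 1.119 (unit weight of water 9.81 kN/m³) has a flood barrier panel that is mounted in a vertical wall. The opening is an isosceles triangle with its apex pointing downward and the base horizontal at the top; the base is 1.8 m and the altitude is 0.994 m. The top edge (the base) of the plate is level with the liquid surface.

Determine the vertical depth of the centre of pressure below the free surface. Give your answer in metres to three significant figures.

h_p = 0.497 m

γ = 1.119 × 9.81 = 10.97739 kN/m³.
With the apex down, the centroid sits h/3 = 0.994/3 = 0.331333 m below the base (the top edge), so the centroid depth is h_c = 0.331333 m.
A = ½ × 1.8 × 0.994 = 0.8946 m².
Resultant F = γ·h_c·A = 10.97739 × 0.331333 × 0.8946 = 3.25381 kN.
I_c = b·h³/36 = 1.8 × 0.994³/36 = 0.0491054 m⁴.
Centre of pressure: y_p = y_c + I_c/(y_c·A) = 0.331333 + 0.0491054/(0.331333 × 0.8946) = 0.331333 + 0.165667 = 0.497 m along the plane.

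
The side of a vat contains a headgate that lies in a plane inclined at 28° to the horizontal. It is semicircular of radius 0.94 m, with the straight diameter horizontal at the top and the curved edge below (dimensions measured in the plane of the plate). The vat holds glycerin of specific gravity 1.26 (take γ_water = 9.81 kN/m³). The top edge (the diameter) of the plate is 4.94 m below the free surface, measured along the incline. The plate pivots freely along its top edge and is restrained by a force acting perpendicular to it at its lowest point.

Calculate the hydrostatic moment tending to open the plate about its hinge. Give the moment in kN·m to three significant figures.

M ≈ 17.7 kN·m

γ = 1.26 × 9.81 = 12.3606 kN/m³.
Let θ = 28° be the plate's angle to the horizontal; measure y along the incline from where the plane meets the free surface. Vertical depth h = y·sinθ with sinθ = 0.469472.
The centroid of a semicircle lies 4r/(3π) = 0.398948 m from the diameter, here below the top edge, so y_c = 4.94 + 0.398948 = 5.33895 m and h_c = 5.33895 × 0.469472 = 2.50649 m.
A = πr²/2 = π × 0.94²/2 = 1.38796 m².
Resultant F = γ·h_c·A = 12.3606 × 2.50649 × 1.38796 = 43.0014 kN.
I_c = (π/8 − 8/(9π))·r⁴ = 0.109757 × 0.94⁴ = 0.0856927 m⁴.
Centre of pressure: y_p = y_c + I_c/(y_c·A) = 5.33895 + 0.0856927/(5.33895 × 1.38796) = 5.33895 + 0.0115641 = 5.35051 m along the plane.
The resultant acts 0.398948 + 0.0115641 = 0.410512 m (along the plate) below the hinge at the top edge, so the moment about the hinge is M = F × 0.410512 = 43.0014 × 0.410512 = 17.6526 kN·m.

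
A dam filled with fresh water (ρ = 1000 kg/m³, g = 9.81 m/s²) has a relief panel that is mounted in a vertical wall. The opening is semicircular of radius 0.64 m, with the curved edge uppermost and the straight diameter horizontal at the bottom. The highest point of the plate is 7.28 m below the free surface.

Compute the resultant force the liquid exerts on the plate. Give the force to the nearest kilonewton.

γ = ρg = 1000 × 9.81 = 9810 N/m³ = 9.81 kN/m³.
The centroid lies 4r/(3π) = 0.271624 m above the diameter, so r − 4r/(3π) = 0.64 − 0.271624 = 0.368376 m below the topmost point, so the centroid depth is h_c = 7.28 + 0.368376 = 7.64838 m.
A = πr²/2 = π × 0.64²/2 = 0.643398 m².
Resultant F = γ·h_c·A = 9.81 × 7.64838 × 0.643398 = 48.2745 kN.

F ≈ 48 kN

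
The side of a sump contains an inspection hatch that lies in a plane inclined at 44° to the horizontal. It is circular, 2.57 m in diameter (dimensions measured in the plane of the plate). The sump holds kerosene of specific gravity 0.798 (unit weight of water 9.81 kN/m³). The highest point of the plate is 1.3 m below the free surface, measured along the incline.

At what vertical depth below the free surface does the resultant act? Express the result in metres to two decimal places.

h_p = 1.91 m

γ = 0.798 × 9.81 = 7.82838 kN/m³.
Let θ = 44° be the plate's angle to the horizontal; measure y along the incline from where the plane meets the free surface. Vertical depth h = y·sinθ with sinθ = 0.694658.
The centroid is at the centre, 1.285 m below the top of the plate, so y_c = 1.3 + 1.285 = 2.585 m and h_c = 2.585 × 0.694658 = 1.79569 m.
A = π(1.285)² = 5.18748 m².
Resultant F = γ·h_c·A = 7.82838 × 1.79569 × 5.18748 = 72.9222 kN.
I_c = πr⁴/4 = π × 1.285⁴/4 = 2.14142 m⁴.
Centre of pressure: y_p = y_c + I_c/(y_c·A) = 2.585 + 2.14142/(2.585 × 5.18748) = 2.585 + 0.159693 = 2.74469 m along the plane.
Vertically, h_p = y_p·sinθ = 2.74469 × 0.694658 = 1.90662 m.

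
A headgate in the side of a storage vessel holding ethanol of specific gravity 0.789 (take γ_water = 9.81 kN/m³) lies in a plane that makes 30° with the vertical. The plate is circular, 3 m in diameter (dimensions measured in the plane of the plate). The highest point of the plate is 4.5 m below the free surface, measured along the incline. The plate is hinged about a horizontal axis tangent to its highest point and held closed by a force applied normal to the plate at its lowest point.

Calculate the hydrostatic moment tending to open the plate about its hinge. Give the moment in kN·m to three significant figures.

M ≈ 453 kN·m

γ = 0.789 × 9.81 = 7.74009 kN/m³.
The plate makes 30° with the vertical, i.e. θ = 90° − 30° = 60° to the horizontal. Measuring y along the incline from the free-surface line, vertical depth h = y·sinθ with sinθ = 0.866025.
The centroid is at the centre, 1.5 m below the top of the plate, so y_c = 4.5 + 1.5 = 6 m and h_c = 6 × 0.866025 = 5.19615 m.
A = π(1.5)² = 7.06858 m².
Resultant F = γ·h_c·A = 7.74009 × 5.19615 × 7.06858 = 284.289 kN.
I_c = πr⁴/4 = π × 1.5⁴/4 = 3.97608 m⁴.
Centre of pressure: y_p = y_c + I_c/(y_c·A) = 6 + 3.97608/(6 × 7.06858) = 6 + 0.0937501 = 6.09375 m along the plane.
The resultant acts 1.5 + 0.0937501 = 1.59375 m (along the plate) below the hinge at the top edge, so the moment about the hinge is M = F × 1.59375 = 284.289 × 1.59375 = 453.086 kN·m.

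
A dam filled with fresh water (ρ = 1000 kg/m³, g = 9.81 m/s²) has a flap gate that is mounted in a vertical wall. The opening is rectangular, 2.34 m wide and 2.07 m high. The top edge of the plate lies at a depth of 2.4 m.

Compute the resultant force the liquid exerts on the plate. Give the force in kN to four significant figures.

F ≈ 163.2 kN

γ = ρg = 1000 × 9.81 = 9810 N/m³ = 9.81 kN/m³.
The centroid lies 2.07/2 = 1.035 m below the top edge, so the centroid depth is h_c = 2.4 + 1.035 = 3.435 m.
A = 2.34 × 2.07 = 4.8438 m².
Resultant F = γ·h_c·A = 9.81 × 3.435 × 4.8438 = 163.223 kN.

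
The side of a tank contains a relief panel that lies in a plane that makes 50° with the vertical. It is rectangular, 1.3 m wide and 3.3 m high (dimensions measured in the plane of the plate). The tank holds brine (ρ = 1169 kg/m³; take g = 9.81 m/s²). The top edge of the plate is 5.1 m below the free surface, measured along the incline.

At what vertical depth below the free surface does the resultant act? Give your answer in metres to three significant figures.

h_p = 4.43 m

γ = ρg = 1169 × 9.81 / 1000 = 11.46789 kN/m³.
The plate makes 50° with the vertical, i.e. θ = 90° − 50° = 40° to the horizontal. Measuring y along the incline from the free-surface line, vertical depth h = y·sinθ with sinθ = 0.642788.
The centroid lies 3.3/2 = 1.65 m below the top edge, so y_c = 5.1 + 1.65 = 6.75 m and h_c = 6.75 × 0.642788 = 4.33882 m.
A = 1.3 × 3.3 = 4.29 m².
Resultant F = γ·h_c·A = 11.46789 × 4.33882 × 4.29 = 213.458 kN.
I_c = b·h³/12 = 1.3 × 3.3³/12 = 3.89317 m⁴.
Centre of pressure: y_p = y_c + I_c/(y_c·A) = 6.75 + 3.89317/(6.75 × 4.29) = 6.75 + 0.134444 = 6.88444 m along the plane.
Vertically, h_p = y_p·sinθ = 6.88444 × 0.642788 = 4.42524 m.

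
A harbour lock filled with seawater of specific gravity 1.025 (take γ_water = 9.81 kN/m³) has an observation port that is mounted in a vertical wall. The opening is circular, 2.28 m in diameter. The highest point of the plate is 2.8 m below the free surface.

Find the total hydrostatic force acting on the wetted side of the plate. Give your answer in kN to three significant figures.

F ≈ 162 kN

γ = 1.025 × 9.81 = 10.05525 kN/m³.
The centroid is at the centre, 1.14 m below the top of the plate, so the centroid depth is h_c = 2.8 + 1.14 = 3.94 m.
A = π(1.14)² = 4.08281 m².
Resultant F = γ·h_c·A = 10.05525 × 3.94 × 4.08281 = 161.751 kN.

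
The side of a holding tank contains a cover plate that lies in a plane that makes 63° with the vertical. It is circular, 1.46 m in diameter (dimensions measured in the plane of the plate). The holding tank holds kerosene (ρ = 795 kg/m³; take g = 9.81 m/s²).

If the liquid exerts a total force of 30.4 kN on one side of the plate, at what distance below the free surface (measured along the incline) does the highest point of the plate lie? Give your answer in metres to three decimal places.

γ = ρg = 795 × 9.81 / 1000 = 7.79895 kN/m³.
A = π(0.73)² = 1.67415 m².
From F = γ·h_c·A, the centroid depth is h_c = 30.4/(7.79895 × 1.67415) = 2.32832 m.
The plate makes 63° with the vertical, i.e. θ = 90° − 63° = 27° to the horizontal. Measuring y along the incline from the free-surface line, vertical depth h = y·sinθ with sinθ = 0.453990.
Along the incline, y_c = h_c/sinθ = 2.32832/0.453990 = 5.12857 m.
The centroid is at the centre, 0.73 m below the top of the plate, so the highest point sits at y_top = 5.12857 − 0.73 = 4.39857 m along the incline.

y_top ≈ 4.399 m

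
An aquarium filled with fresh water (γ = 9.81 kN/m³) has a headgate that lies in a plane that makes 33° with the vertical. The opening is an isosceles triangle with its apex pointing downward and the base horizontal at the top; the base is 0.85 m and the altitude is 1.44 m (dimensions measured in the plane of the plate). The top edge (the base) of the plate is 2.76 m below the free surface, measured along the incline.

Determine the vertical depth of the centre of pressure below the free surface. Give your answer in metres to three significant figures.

γ = 9.81 kN/m³.
The plate makes 33° with the vertical, i.e. θ = 90° − 33° = 57° to the horizontal. Measuring y along the incline from the free-surface line, vertical depth h = y·sinθ with sinθ = 0.838671.
With the apex down, the centroid sits h/3 = 1.44/3 = 0.48 m below the base (the top edge), so y_c = 2.76 + 0.48 = 3.24 m and h_c = 3.24 × 0.838671 = 2.71729 m.
A = ½ × 0.85 × 1.44 = 0.612 m².
Resultant F = γ·h_c·A = 9.81 × 2.71729 × 0.612 = 16.3138 kN.
I_c = b·h³/36 = 0.85 × 1.44³/36 = 0.0705024 m⁴.
Centre of pressure: y_p = y_c + I_c/(y_c·A) = 3.24 + 0.0705024/(3.24 × 0.612) = 3.24 + 0.0355556 = 3.27556 m along the plane.
Vertically, h_p = y_p·sinθ = 3.27556 × 0.838671 = 2.74712 m.

h_p = 2.75 m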